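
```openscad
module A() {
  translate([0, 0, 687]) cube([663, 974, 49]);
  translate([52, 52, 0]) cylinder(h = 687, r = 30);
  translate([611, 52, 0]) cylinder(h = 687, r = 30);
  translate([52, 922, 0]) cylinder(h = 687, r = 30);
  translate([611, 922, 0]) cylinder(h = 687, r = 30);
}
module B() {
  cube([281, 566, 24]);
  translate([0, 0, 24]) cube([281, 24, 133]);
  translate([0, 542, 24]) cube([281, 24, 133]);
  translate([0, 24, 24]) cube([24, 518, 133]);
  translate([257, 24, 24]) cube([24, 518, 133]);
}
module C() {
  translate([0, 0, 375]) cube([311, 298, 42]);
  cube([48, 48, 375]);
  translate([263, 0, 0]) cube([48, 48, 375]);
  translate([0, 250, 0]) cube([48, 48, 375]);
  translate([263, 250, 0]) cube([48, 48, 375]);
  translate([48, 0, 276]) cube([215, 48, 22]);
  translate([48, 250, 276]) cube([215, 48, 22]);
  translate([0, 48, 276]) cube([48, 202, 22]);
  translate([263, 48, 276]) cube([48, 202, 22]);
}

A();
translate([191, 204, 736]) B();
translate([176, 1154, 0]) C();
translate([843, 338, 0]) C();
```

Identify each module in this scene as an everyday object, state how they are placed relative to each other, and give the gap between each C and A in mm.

A is a table. B is an open box. C is a stool. The open box is on top of the table, centred. Two stools sit around the table at the +y, +x sides. The gap between each stool and the table is 180 mm.

Each stool's nearest face is 180 mm from the table's bounding box.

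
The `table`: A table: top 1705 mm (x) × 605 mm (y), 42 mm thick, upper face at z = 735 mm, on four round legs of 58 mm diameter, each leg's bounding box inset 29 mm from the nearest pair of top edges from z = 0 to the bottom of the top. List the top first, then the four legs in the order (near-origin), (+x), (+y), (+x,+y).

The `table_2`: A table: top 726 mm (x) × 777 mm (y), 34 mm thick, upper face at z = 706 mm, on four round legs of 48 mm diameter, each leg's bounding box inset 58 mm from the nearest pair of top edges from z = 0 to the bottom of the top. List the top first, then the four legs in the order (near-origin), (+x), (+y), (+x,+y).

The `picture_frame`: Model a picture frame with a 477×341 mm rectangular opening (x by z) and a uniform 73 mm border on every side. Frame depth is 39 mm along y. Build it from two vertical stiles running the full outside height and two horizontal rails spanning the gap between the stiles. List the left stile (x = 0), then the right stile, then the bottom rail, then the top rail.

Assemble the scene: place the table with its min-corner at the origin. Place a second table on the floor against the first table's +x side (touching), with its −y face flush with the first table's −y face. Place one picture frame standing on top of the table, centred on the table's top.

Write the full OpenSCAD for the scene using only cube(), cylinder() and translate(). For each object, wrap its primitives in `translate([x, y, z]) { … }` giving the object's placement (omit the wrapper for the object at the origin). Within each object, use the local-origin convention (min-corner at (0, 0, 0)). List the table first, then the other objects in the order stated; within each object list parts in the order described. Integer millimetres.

translate([0, 0, 693]) cube([1705, 605, 42]);
translate([58, 58, 0]) cylinder(h = 693, r = 29);
translate([1647, 58, 0]) cylinder(h = 693, r = 29);
translate([58, 547, 0]) cylinder(h = 693, r = 29);
translate([1647, 547, 0]) cylinder(h = 693, r = 29);
translate([1705, 0, 0]) {
  translate([0, 0, 672]) cube([726, 777, 34]);
  translate([82, 82, 0]) cylinder(h = 672, r = 24);
  translate([644, 82, 0]) cylinder(h = 672, r = 24);
  translate([82, 695, 0]) cylinder(h = 672, r = 24);
  translate([644, 695, 0]) cylinder(h = 672, r = 24);
}
translate([541, 283, 735]) {
  cube([73, 39, 487]);
  translate([550, 0, 0]) cube([73, 39, 487]);
  translate([73, 0, 0]) cube([477, 39, 73]);
  translate([73, 0, 414]) cube([477, 39, 73]);
}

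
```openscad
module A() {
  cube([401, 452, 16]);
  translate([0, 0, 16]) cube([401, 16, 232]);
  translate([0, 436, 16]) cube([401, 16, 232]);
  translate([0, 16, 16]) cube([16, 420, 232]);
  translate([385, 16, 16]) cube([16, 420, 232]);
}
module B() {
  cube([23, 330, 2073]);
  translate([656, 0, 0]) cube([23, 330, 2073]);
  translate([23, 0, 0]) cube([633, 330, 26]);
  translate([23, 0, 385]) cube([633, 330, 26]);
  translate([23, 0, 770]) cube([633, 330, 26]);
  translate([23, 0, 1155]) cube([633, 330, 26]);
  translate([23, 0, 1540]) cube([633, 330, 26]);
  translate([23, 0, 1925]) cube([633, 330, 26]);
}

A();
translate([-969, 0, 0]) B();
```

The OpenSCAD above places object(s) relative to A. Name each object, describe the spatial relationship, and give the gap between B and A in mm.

The bookshelf's nearest face is 290 mm from the open box's −x face.

A is an open box. B is a bookshelf. The bookshelf is on the floor beside the open box on its −x side. The gap between the bookshelf and the open box is 290 mm.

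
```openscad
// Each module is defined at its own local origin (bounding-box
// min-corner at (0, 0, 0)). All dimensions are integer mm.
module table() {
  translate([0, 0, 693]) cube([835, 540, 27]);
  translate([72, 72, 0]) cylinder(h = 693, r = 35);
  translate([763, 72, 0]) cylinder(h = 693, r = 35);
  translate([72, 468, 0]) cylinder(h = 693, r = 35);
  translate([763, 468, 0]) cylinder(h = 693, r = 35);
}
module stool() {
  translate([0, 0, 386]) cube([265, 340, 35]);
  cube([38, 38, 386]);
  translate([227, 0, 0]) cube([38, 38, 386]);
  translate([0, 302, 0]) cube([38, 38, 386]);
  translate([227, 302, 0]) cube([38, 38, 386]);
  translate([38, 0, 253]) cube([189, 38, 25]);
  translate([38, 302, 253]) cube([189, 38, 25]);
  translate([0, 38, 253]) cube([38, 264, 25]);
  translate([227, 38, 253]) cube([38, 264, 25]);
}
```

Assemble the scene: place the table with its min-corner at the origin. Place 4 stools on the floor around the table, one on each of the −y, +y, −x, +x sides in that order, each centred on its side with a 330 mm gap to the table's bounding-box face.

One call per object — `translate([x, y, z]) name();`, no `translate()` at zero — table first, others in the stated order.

table();
translate([285, -670, 0]) stool();
translate([285, 870, 0]) stool();
translate([-595, 100, 0]) stool();
translate([1165, 100, 0]) stool();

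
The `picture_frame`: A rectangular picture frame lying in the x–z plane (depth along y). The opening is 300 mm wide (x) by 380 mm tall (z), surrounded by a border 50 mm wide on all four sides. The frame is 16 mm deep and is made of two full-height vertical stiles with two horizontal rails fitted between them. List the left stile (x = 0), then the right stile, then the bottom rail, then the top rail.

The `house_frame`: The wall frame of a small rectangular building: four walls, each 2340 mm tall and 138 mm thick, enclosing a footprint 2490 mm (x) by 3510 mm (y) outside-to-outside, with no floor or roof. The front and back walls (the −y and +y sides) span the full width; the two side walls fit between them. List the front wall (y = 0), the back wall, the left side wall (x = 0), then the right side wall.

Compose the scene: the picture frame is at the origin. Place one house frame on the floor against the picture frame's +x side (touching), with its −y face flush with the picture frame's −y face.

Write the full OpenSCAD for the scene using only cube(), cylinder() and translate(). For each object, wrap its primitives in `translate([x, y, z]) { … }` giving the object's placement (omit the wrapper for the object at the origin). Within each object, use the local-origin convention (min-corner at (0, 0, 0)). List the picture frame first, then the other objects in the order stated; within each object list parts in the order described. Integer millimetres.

cube([50, 16, 480]);
translate([350, 0, 0]) cube([50, 16, 480]);
translate([50, 0, 0]) cube([300, 16, 50]);
translate([50, 0, 430]) cube([300, 16, 50]);
translate([400, 0, 0]) {
  cube([2490, 138, 2340]);
  translate([0, 3372, 0]) cube([2490, 138, 2340]);
  translate([0, 138, 0]) cube([138, 3234, 2340]);
  translate([2352, 138, 0]) cube([138, 3234, 2340]);
}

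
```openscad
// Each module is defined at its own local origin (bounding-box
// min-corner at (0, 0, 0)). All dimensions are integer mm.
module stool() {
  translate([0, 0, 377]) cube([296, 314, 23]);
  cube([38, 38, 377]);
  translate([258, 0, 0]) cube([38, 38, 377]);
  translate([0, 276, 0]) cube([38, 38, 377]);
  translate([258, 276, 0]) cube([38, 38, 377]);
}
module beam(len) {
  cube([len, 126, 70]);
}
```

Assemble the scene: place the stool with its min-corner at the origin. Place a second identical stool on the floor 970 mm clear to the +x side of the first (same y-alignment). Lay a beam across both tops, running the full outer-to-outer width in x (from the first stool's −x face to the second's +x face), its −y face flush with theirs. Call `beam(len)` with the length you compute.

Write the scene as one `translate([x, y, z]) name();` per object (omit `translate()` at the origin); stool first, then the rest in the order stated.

stool();
translate([1266, 0, 0]) stool();
translate([0, 0, 400]) beam(1562);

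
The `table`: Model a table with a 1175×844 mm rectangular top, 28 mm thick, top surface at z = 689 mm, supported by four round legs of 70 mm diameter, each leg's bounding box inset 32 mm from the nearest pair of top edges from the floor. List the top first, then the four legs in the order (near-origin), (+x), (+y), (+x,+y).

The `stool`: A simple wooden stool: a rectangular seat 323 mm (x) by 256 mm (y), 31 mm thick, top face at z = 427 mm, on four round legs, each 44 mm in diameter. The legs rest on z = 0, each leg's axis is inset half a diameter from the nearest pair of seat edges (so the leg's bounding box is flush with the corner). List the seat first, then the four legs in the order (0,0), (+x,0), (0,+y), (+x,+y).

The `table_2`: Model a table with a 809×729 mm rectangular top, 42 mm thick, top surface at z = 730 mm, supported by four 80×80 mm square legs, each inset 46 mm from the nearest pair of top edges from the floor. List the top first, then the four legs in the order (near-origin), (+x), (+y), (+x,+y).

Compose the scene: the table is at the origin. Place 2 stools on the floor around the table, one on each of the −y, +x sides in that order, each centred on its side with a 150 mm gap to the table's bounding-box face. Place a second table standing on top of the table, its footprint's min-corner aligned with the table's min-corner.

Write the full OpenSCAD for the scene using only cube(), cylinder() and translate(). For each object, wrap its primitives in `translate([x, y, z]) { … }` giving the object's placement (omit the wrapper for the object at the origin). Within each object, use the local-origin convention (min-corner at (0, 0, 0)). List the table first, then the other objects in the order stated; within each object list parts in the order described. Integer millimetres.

translate([0, 0, 661]) cube([1175, 844, 28]);
translate([67, 67, 0]) cylinder(h = 661, r = 35);
translate([1108, 67, 0]) cylinder(h = 661, r = 35);
translate([67, 777, 0]) cylinder(h = 661, r = 35);
translate([1108, 777, 0]) cylinder(h = 661, r = 35);
translate([426, -406, 0]) {
  translate([0, 0, 396]) cube([323, 256, 31]);
  translate([22, 22, 0]) cylinder(h = 396, r = 22);
  translate([301, 22, 0]) cylinder(h = 396, r = 22);
  translate([22, 234, 0]) cylinder(h = 396, r = 22);
  translate([301, 234, 0]) cylinder(h = 396, r = 22);
}
translate([1325, 294, 0]) {
  translate([0, 0, 396]) cube([323, 256, 31]);
  translate([22, 22, 0]) cylinder(h = 396, r = 22);
  translate([301, 22, 0]) cylinder(h = 396, r = 22);
  translate([22, 234, 0]) cylinder(h = 396, r = 22);
  translate([301, 234, 0]) cylinder(h = 396, r = 22);
}
translate([0, 0, 689]) {
  translate([0, 0, 688]) cube([809, 729, 42]);
  translate([46, 46, 0]) cube([80, 80, 688]);
  translate([683, 46, 0]) cube([80, 80, 688]);
  translate([46, 603, 0]) cube([80, 80, 688]);
  translate([683, 603, 0]) cube([80, 80, 688]);
}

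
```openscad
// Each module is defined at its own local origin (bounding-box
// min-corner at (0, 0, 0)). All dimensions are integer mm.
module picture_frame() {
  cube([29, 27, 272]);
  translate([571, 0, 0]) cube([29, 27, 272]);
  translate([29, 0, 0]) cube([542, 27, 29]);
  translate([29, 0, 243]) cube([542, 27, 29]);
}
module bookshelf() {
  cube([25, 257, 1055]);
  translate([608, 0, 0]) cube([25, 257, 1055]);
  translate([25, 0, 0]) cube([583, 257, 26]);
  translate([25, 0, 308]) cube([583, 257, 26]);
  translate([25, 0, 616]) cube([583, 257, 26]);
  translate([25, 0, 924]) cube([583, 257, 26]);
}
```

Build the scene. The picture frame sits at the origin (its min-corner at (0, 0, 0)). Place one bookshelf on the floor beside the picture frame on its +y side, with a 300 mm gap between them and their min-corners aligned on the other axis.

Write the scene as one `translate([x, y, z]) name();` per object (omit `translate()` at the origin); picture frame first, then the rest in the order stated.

picture_frame();
translate([0, 327, 0]) bookshelf();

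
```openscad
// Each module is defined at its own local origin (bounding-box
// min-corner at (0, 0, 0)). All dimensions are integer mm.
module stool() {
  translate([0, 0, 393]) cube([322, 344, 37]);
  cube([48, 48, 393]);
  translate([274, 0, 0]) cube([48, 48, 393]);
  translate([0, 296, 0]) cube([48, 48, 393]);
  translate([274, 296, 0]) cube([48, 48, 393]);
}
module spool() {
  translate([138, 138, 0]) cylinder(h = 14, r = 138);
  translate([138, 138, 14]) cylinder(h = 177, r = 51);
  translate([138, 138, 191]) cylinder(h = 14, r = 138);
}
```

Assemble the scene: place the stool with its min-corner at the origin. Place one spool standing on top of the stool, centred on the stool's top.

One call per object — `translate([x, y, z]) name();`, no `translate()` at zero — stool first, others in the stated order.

stool();
translate([23, 34, 430]) spool();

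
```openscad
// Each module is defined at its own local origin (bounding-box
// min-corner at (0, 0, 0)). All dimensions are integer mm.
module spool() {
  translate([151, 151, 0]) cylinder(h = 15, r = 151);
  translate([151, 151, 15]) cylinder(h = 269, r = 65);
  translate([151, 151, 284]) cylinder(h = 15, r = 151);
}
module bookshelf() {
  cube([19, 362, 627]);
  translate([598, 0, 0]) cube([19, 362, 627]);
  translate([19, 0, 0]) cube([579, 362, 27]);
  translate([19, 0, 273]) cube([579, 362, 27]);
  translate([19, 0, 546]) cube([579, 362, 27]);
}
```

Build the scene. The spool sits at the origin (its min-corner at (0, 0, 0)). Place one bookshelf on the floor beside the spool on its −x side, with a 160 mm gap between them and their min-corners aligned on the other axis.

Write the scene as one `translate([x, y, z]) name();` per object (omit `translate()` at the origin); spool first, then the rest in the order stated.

spool();
translate([-777, 0, 0]) bookshelf();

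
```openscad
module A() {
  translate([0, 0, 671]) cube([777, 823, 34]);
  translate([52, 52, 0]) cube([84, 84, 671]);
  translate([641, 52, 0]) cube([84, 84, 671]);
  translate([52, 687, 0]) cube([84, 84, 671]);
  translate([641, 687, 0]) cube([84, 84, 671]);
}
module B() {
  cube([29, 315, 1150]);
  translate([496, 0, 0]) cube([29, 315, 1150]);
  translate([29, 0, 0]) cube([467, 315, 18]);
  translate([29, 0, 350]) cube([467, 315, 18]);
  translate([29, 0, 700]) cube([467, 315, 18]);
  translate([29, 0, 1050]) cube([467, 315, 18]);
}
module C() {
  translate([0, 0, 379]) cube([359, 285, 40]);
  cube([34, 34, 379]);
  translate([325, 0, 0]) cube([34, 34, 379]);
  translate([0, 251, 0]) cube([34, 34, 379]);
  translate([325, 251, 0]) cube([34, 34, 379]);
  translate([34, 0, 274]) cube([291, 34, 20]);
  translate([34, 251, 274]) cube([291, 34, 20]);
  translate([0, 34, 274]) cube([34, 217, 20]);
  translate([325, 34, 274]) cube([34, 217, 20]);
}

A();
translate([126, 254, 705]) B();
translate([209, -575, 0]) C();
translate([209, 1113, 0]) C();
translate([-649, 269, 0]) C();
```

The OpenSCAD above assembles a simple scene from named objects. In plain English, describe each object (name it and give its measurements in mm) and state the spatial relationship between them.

A is a table with a 777×823 mm rectangular top, 34 mm thick, top surface at z = 705 mm, supported by four 84×84 mm square legs, each inset 52 mm from the nearest pair of top edges, running from the floor.

B is an open bookshelf. Two side panels, each 29 mm thick, 315 mm deep and 1150 mm tall, stand 525 mm apart (outside-to-outside). Between them sit 4 shelves, each 18 mm thick and 315 mm deep, spanning the full gap between the sides. The bottom shelf rests on the floor (its underside at z = 0) and the clear gap between one shelf's top and the next shelf's underside is 332 mm.

C is a four-legged stool. The seat is a 359×285×40 mm slab whose top surface is at z = 419 mm; four square legs, each 34×34 mm in cross-section, run from the floor (z = 0) to the underside of the seat, each flush with a corner of the seat. Four stretchers, 34 mm wide and 20 mm tall, connect adjacent legs with their undersides at z = 274 mm, each running between the inner faces of the legs it joins and aligned with the legs' outer faces on the other axis.

The bookshelf is on top of the table, centred. Three stools sit around the table at the −y, +y, −x sides.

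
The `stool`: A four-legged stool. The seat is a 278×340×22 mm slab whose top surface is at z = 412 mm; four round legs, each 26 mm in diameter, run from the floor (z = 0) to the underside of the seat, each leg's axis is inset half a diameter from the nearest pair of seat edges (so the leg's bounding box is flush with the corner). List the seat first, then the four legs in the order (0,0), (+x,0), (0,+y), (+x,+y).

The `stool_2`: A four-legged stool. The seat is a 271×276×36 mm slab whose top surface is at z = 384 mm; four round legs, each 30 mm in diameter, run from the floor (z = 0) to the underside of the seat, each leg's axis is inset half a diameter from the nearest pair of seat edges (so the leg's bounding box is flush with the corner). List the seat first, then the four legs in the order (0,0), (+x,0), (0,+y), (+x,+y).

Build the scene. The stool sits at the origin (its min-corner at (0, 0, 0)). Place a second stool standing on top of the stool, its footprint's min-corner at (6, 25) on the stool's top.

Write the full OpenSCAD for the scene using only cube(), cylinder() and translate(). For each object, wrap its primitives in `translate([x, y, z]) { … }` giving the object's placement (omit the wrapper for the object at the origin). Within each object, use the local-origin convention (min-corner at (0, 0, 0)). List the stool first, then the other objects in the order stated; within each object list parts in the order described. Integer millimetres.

translate([0, 0, 390]) cube([278, 340, 22]);
translate([13, 13, 0]) cylinder(h = 390, r = 13);
translate([265, 13, 0]) cylinder(h = 390, r = 13);
translate([13, 327, 0]) cylinder(h = 390, r = 13);
translate([265, 327, 0]) cylinder(h = 390, r = 13);
translate([6, 25, 412]) {
  translate([0, 0, 348]) cube([271, 276, 36]);
  translate([15, 15, 0]) cylinder(h = 348, r = 15);
  translate([256, 15, 0]) cylinder(h = 348, r = 15);
  translate([15, 261, 0]) cylinder(h = 348, r = 15);
  translate([256, 261, 0]) cylinder(h = 348, r = 15);
}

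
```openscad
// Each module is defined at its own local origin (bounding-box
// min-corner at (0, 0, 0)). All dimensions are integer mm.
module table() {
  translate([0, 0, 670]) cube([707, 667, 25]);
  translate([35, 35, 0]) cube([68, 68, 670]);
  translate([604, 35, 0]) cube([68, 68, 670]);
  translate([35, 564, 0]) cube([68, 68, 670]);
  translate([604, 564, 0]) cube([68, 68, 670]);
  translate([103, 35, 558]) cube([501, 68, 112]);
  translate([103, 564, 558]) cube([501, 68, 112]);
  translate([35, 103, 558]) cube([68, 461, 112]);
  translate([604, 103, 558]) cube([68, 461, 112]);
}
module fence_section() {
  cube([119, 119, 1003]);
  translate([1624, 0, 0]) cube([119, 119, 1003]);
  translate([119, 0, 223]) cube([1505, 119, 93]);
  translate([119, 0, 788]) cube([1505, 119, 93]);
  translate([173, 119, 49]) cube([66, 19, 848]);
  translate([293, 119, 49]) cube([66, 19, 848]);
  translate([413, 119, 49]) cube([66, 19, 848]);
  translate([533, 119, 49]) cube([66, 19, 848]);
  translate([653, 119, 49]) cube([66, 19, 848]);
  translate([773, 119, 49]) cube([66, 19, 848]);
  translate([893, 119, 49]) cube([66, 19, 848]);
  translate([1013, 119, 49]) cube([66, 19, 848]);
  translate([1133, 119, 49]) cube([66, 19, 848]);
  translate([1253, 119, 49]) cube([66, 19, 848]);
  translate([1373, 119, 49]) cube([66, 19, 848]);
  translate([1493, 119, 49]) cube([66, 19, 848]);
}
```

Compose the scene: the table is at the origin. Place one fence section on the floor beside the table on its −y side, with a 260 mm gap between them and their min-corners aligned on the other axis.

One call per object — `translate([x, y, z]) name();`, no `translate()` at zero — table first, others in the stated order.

table();
translate([0, -398, 0]) fence_section();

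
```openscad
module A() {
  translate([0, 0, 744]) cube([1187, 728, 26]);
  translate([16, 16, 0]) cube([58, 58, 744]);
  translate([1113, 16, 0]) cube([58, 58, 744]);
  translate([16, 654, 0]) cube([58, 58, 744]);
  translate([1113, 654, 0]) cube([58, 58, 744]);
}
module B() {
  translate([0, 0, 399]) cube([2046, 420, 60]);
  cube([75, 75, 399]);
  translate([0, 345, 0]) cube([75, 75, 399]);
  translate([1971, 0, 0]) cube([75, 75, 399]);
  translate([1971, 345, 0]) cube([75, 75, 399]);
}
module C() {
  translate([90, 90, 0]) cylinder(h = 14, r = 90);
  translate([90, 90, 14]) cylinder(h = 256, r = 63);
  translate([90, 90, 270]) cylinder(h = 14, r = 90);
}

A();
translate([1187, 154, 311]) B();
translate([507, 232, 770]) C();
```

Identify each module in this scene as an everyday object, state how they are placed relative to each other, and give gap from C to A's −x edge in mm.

The spool's min-x is at 507; the table's min-x is 0; gap = 507 mm.

A is a table. B is a bench. C is a spool. The bench is beside the table with their tops flush at z = 770. The spool is on top of the table. The gap from the spool to the table's −x edge is 507 mm.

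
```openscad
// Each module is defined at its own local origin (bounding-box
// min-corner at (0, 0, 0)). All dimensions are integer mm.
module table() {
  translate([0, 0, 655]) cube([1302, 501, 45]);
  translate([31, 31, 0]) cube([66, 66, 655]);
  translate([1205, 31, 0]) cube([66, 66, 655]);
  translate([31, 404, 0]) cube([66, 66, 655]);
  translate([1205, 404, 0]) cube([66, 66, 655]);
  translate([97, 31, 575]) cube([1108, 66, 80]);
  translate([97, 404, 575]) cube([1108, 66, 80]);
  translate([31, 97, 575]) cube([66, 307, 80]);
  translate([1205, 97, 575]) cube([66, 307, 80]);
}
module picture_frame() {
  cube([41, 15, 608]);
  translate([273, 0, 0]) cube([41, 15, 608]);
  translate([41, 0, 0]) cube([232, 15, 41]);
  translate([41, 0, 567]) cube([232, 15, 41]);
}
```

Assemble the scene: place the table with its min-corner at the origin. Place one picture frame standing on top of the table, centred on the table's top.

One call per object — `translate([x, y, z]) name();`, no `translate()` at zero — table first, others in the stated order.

table();
translate([494, 243, 700]) picture_frame();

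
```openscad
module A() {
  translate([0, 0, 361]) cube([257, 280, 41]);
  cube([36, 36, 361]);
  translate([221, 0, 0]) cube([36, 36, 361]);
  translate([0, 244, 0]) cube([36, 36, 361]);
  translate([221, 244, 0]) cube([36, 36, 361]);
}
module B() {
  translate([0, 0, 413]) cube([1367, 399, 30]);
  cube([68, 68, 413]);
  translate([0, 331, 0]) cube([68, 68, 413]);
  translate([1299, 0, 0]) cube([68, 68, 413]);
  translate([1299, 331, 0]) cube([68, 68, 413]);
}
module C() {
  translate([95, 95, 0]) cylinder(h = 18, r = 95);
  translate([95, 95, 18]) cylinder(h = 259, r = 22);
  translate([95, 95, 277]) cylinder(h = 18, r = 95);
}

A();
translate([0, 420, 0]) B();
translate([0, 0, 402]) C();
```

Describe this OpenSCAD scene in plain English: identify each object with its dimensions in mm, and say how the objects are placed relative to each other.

A is a four-legged stool. The seat is 257×280 mm, 41 mm thick, top at z = 402 mm. It stands on four square legs, each 36×36 mm in cross-section, from z = 0 to the seat underside, each flush with a corner of the seat.

B is a bench: a 1367×399 mm seat slab, 30 mm thick, top at z = 443 mm, on four 68×68 mm square legs flush with the seat corners and standing on z = 0.

C is a spool: two coaxial disc flanges of radius 95 mm and thickness 18 mm, joined by a core cylinder of radius 22 mm and height 259 mm. The lower flange rests on z = 0 and the three cylinders share a vertical axis.

The bench is on the floor beside the stool on its +y side. The spool is on top of the stool.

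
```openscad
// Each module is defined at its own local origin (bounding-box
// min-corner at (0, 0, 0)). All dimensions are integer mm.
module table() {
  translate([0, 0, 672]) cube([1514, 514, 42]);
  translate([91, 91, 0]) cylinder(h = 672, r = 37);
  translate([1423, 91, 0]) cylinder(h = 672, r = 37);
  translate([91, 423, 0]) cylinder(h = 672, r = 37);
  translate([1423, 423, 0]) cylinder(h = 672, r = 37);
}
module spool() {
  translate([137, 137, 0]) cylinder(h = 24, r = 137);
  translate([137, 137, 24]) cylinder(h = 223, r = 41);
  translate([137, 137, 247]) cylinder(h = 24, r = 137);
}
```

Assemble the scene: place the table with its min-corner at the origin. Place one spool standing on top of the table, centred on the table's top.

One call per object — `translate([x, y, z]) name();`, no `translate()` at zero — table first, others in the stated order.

table();
translate([620, 120, 714]) spool();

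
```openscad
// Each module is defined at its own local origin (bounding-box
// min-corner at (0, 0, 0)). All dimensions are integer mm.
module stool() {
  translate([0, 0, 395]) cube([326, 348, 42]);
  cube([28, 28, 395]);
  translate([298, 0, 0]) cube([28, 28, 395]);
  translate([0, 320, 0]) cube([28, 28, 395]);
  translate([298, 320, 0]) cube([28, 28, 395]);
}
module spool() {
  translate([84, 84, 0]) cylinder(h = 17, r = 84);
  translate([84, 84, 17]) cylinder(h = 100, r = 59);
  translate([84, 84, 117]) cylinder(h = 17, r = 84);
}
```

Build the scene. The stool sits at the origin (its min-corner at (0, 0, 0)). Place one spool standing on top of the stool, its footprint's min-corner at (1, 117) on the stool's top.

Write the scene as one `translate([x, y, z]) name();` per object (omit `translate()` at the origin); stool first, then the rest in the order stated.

stool();
translate([1, 117, 437]) spool();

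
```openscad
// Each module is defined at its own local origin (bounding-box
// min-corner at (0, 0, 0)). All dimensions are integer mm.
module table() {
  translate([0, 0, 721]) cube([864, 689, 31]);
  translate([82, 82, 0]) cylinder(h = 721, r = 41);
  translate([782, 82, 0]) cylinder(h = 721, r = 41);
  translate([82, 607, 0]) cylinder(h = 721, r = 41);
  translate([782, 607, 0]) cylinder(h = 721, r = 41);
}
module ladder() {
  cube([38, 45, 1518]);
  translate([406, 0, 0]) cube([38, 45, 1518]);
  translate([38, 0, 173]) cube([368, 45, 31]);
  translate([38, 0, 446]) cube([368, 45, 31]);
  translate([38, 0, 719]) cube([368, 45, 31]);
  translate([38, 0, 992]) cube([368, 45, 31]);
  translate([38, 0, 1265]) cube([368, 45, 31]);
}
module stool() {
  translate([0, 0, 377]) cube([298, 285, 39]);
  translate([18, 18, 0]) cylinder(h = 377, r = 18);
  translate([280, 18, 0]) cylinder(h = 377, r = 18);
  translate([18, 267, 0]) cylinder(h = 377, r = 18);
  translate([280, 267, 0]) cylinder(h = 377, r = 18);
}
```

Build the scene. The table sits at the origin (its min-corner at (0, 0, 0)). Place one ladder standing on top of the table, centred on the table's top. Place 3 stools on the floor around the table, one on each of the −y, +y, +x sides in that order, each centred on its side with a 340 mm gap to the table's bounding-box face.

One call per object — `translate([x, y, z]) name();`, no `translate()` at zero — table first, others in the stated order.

table();
translate([210, 322, 752]) ladder();
translate([283, -625, 0]) stool();
translate([283, 1029, 0]) stool();
translate([1204, 202, 0]) stool();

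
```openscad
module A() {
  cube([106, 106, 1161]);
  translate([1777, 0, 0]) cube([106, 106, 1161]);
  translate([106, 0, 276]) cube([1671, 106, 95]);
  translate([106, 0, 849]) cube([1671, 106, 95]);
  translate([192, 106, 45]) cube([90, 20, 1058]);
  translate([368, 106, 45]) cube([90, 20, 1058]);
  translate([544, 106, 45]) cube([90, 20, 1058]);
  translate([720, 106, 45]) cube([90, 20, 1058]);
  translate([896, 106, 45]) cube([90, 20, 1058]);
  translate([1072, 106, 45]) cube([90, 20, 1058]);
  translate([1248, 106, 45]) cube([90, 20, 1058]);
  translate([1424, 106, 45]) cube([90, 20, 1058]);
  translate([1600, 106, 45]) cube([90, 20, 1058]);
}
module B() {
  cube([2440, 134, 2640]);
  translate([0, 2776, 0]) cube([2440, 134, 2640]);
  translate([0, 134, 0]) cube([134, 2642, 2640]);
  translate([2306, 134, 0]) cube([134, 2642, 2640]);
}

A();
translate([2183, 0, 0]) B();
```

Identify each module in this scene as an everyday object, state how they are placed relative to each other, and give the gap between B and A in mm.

A is a fence section. B is a house frame. The house frame is on the floor beside the fence section on its +x side. The gap between the house frame and the fence section is 300 mm.

The house frame's nearest face is 300 mm from the fence section's +x face.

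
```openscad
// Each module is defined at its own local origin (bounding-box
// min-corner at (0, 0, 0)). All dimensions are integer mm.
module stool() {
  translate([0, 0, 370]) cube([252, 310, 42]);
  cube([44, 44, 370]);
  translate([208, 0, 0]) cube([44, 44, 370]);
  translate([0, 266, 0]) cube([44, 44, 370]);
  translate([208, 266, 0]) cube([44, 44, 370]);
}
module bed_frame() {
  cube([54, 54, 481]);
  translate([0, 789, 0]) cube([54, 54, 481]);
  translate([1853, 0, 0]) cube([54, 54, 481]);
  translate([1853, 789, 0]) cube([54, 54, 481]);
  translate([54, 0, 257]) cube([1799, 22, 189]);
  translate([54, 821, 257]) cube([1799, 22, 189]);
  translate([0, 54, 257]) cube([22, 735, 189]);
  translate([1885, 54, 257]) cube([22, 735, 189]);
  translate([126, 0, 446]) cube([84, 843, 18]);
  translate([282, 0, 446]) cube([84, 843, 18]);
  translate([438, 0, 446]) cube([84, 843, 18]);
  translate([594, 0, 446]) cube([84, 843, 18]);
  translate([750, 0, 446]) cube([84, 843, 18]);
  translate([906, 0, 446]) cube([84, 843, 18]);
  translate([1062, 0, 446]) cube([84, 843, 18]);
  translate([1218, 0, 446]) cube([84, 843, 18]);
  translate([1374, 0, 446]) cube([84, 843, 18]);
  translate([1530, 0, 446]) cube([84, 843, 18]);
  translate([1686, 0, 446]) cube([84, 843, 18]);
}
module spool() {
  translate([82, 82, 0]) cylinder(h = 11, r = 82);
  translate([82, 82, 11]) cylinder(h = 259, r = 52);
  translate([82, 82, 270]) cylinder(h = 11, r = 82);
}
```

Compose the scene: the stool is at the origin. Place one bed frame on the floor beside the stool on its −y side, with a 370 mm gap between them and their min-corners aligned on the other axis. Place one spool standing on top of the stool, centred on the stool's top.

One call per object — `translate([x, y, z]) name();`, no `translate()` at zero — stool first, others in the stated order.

stool();
translate([0, -1213, 0]) bed_frame();
translate([44, 73, 412]) spool();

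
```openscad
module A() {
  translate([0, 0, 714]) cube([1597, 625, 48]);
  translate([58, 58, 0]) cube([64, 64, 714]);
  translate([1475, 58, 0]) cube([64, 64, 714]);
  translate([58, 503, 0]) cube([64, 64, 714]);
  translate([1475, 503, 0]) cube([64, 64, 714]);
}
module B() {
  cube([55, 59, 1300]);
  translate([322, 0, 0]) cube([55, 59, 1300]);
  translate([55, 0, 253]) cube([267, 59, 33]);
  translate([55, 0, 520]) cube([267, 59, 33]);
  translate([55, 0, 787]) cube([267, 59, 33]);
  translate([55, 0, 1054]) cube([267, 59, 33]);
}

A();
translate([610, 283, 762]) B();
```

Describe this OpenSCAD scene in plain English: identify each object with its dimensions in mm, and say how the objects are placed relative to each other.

A is a table with a 1597×625 mm rectangular top, 48 mm thick, top surface at z = 762 mm, supported by four 64×64 mm square legs, each inset 58 mm from the nearest pair of top edges, running from the floor.

B is a wooden ladder with two side rails of 55×59 mm section and 1300 mm height, set 377 mm apart overall. Between them run 4 rectangular rungs (59 mm deep, 33 mm thick), front faces flush with the rails' −y face. The bottom of the first rung is 253 mm above the floor and each subsequent rung is 267 mm higher than the one below.

The ladder is on top of the table, centred.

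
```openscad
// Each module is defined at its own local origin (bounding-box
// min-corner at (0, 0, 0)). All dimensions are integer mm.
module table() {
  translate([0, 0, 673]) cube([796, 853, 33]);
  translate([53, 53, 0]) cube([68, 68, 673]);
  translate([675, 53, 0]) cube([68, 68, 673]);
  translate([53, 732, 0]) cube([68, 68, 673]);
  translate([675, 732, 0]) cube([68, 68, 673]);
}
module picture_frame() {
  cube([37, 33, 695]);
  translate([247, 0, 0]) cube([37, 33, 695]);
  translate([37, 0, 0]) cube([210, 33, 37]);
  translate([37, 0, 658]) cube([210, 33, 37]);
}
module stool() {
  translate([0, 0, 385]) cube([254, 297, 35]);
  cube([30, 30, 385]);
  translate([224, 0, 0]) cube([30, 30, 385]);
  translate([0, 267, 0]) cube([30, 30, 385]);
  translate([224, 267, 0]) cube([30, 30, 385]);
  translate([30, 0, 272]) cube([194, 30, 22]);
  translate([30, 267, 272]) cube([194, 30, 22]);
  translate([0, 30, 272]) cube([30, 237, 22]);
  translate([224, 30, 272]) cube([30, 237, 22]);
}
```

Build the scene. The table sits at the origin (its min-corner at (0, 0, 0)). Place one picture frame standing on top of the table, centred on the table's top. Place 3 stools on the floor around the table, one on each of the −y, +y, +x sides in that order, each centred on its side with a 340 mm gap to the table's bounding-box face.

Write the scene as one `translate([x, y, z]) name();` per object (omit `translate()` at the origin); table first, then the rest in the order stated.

table();
translate([256, 410, 706]) picture_frame();
translate([271, -637, 0]) stool();
translate([271, 1193, 0]) stool();
translate([1136, 278, 0]) stool();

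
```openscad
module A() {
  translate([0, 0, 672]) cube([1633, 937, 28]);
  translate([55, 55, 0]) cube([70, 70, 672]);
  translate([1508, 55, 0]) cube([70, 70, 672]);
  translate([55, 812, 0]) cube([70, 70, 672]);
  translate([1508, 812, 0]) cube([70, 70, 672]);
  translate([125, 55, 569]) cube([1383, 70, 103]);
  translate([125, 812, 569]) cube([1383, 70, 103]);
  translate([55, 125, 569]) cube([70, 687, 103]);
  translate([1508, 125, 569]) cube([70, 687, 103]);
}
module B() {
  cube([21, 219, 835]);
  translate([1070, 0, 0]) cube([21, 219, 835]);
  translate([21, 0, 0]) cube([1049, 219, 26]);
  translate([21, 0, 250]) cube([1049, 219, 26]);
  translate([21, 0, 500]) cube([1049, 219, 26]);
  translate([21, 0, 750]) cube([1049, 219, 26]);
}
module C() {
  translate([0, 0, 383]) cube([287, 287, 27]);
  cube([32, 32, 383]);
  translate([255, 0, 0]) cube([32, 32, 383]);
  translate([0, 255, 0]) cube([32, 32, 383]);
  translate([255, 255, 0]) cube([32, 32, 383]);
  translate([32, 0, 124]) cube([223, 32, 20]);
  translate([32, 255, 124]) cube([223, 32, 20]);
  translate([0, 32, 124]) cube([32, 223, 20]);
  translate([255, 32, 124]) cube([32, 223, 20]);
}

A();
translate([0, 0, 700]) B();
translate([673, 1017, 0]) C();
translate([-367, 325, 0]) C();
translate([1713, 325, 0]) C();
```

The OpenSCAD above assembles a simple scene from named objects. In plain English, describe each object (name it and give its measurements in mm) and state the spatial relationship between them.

A is a table: top 1633 mm (x) × 937 mm (y), 28 mm thick, upper face at z = 700 mm, on four 70×70 mm square legs, each inset 55 mm from the nearest pair of top edges, running from z = 0 to the bottom of the top. Four apron rails, 70 mm thick and 103 mm tall, run between adjacent legs with their top edges flush with the underside of the top and their outer faces flush with the legs' outer faces.

B is an open bookshelf. Two side panels, each 21 mm thick, 219 mm deep and 835 mm tall, stand 1091 mm apart (outside-to-outside). Between them sit 4 shelves, each 26 mm thick and 219 mm deep, spanning the full gap between the sides. The bottom shelf rests on the floor (its underside at z = 0) and the clear gap between one shelf's top and the next shelf's underside is 224 mm.

C is a four-legged stool. The seat is a 287×287×27 mm slab whose top surface is at z = 410 mm; four square legs, each 32×32 mm in cross-section, run from the floor (z = 0) to the underside of the seat, each flush with a corner of the seat. Four stretchers, 32 mm wide and 20 mm tall, connect adjacent legs with their undersides at z = 124 mm, each running between the inner faces of the legs it joins and aligned with the legs' outer faces on the other axis.

The bookshelf is on top of the table. Three stools sit around the table at the +y, −x, +x sides.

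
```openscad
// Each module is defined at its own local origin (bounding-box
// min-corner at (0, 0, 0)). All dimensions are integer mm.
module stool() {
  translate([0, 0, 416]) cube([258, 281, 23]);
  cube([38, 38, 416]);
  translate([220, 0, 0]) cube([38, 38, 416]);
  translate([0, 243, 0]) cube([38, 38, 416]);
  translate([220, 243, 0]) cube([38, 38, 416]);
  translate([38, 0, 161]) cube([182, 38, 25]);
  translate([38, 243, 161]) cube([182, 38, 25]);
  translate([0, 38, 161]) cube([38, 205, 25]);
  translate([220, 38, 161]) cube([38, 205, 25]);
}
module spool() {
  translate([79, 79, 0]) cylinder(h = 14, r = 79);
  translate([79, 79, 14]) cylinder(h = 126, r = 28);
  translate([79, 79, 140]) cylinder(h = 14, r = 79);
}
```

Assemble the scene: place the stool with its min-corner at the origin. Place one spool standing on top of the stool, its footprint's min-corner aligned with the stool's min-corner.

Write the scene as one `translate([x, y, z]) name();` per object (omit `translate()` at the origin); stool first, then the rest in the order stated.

stool();
translate([0, 0, 439]) spool();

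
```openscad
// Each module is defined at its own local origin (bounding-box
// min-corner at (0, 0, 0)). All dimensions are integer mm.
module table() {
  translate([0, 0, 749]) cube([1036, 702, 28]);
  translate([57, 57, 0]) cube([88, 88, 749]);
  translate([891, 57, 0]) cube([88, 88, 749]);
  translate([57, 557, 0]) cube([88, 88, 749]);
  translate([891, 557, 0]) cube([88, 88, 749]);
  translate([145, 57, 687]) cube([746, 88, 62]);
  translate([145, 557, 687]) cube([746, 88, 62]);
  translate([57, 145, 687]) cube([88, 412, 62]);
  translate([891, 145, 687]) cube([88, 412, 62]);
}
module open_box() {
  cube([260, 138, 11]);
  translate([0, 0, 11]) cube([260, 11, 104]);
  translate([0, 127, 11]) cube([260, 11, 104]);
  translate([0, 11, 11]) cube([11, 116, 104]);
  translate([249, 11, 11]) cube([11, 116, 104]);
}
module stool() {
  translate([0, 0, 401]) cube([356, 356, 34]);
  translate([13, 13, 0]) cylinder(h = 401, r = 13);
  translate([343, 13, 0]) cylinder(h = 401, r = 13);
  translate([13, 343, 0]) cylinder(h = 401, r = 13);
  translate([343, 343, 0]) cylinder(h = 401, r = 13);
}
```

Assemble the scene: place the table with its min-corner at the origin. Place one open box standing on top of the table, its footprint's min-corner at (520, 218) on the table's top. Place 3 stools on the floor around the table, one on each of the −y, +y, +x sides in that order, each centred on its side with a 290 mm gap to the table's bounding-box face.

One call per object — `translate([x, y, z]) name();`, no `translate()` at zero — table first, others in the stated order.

table();
translate([520, 218, 777]) open_box();
translate([340, -646, 0]) stool();
translate([340, 992, 0]) stool();
translate([1326, 173, 0]) stool();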